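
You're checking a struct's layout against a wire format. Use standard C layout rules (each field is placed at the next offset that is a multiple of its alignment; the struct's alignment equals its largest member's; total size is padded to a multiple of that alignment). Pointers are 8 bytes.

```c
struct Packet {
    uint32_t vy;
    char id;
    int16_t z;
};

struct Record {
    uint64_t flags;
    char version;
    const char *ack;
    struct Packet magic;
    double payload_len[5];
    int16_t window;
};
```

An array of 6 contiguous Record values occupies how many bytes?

480

Packet: @0: vy [4B, align 4] → 4; @4: id [1B, align 1] → 5; +1 pad (align 2); @6: z [2B, align 2] → 8; size 8, align 4
@0: flags [8B, align 8] → 8
@8: version [1B, align 1] → 9
+7 pad (align 8)
@16: ack [8B, align 8] → 24
@24: magic [8B, align 4] → 32
@32: payload_len [40B, align 8] → 72
@72: window [2B, align 2] → 74
+6 tail pad (align 8)
size 80, align 8
array of 6: 6 × 80 = 480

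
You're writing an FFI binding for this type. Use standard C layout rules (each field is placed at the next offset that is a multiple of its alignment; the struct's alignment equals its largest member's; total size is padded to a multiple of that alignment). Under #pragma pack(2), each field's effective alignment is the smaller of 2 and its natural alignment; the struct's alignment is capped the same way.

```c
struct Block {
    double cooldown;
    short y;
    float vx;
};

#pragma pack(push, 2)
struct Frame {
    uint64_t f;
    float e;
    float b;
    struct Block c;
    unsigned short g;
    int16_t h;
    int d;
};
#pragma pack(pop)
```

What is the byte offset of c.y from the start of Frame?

Block: 0..8  cooldown  (8B, 8-aligned); 8..10  y  (2B, 2-aligned); 10..12  -- padding (2B); 12..16  vx  (4B, 4-aligned); sizeof = 16, alignof = 8
0..8  f  (8B, 2-aligned)
8..12  e  (4B, 2-aligned)
12..16  b  (4B, 2-aligned)
16..32  c  (16B, 2-aligned)
within Block: y at 8
16 + 8 = 24

24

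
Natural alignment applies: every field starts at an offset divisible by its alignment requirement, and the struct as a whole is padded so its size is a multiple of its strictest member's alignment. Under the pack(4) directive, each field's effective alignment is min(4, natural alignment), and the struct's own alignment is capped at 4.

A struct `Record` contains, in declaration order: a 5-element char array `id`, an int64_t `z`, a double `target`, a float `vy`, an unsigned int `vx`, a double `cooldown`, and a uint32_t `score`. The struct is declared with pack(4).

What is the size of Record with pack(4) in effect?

44

@0: id [5B, align 1] → 5
+3 pad (align 4)
@8: z [8B, align 4] → 16
@16: target [8B, align 4] → 24
@24: vy [4B, align 4] → 28
@28: vx [4B, align 4] → 32
@32: cooldown [8B, align 4] → 40
@40: score [4B, align 4] → 44
size 44, align 4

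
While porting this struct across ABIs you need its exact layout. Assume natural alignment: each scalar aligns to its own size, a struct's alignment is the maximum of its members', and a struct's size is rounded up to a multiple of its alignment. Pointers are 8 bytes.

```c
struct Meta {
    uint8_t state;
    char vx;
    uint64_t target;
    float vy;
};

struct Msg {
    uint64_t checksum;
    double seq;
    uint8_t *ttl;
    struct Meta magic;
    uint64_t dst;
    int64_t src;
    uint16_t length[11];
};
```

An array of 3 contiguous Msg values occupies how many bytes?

Meta: state at 0 (size 1, align 1) → ends 1; vx at 1 (size 1, align 1) → ends 2; pad 6 to align 8 for target; target at 8 (size 8, align 8) → ends 16; vy at 16 (size 4, align 4) → ends 20; tail pad 4 to reach multiple of 8; total 24 bytes, alignment 8
checksum at 0 (size 8, align 8) → ends 8
seq at 8 (size 8, align 8) → ends 16
ttl at 16 (size 8, align 8) → ends 24
magic at 24 (size 24, align 8) → ends 48
dst at 48 (size 8, align 8) → ends 56
src at 56 (size 8, align 8) → ends 64
length at 64 (size 22, align 2) → ends 86
tail pad 2 to reach multiple of 8
total 88 bytes, alignment 8
array of 3: 3 × 88 = 264

264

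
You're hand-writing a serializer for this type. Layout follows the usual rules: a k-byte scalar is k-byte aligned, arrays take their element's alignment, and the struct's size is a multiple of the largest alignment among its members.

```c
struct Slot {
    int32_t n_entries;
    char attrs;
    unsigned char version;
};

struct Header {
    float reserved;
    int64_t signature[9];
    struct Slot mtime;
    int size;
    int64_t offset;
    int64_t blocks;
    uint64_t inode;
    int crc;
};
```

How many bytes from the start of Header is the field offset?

96

Slot: @0: n_entries [4B, align 4] → 4; @4: attrs [1B, align 1] → 5; @5: version [1B, align 1] → 6; +2 tail pad (align 4); size 8, align 4
@0: reserved [4B, align 4] → 4
+4 pad (align 8)
@8: signature [72B, align 8] → 80
@80: mtime [8B, align 4] → 88
@88: size [4B, align 4] → 92
+4 pad (align 8)
@96: offset [8B, align 8] → 104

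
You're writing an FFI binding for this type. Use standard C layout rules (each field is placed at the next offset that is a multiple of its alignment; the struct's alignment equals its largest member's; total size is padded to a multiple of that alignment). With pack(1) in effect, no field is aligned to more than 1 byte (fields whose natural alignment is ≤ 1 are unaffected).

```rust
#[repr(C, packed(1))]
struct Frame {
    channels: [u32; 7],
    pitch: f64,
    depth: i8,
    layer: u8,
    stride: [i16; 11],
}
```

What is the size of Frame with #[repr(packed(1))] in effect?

60

channels at 0 (size 28, align 1) → ends 28
pitch at 28 (size 8, align 1) → ends 36
depth at 36 (size 1, align 1) → ends 37
layer at 37 (size 1, align 1) → ends 38
stride at 38 (size 22, align 1) → ends 60
total 60 bytes, alignment 1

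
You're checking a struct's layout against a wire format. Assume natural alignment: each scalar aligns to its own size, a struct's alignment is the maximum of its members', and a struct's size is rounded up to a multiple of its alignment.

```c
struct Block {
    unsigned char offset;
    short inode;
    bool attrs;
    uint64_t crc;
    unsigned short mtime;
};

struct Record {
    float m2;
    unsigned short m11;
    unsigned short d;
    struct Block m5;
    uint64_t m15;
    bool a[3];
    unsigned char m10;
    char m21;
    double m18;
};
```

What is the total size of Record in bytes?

Block: 0..1  offset  (1B, 1-aligned); 1..2  -- padding (1B); 2..4  inode  (2B, 2-aligned); 4..5  attrs  (1B, 1-aligned); 5..8  -- padding (3B); 8..16  crc  (8B, 8-aligned); 16..18  mtime  (2B, 2-aligned); 18..24  -- tail padding (6B); sizeof = 24, alignof = 8
0..4  m2  (4B, 4-aligned)
4..6  m11  (2B, 2-aligned)
6..8  d  (2B, 2-aligned)
8..32  m5  (24B, 8-aligned)
32..40  m15  (8B, 8-aligned)
40..43  a  (3B, 1-aligned)
43..44  m10  (1B, 1-aligned)
44..45  m21  (1B, 1-aligned)
45..48  -- padding (3B)
48..56  m18  (8B, 8-aligned)
sizeof = 56, alignof = 8

56 bytes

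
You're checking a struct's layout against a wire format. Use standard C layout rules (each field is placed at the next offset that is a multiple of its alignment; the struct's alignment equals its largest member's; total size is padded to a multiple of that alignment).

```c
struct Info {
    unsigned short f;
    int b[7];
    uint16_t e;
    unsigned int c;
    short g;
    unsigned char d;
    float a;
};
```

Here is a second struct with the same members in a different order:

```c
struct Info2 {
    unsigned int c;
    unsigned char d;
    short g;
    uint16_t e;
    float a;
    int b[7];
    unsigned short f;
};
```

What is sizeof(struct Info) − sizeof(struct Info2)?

0

0..2  f  (2B, 2-aligned)
2..4  -- padding (2B)
4..32  b  (28B, 4-aligned)
32..34  e  (2B, 2-aligned)
34..36  -- padding (2B)
36..40  c  (4B, 4-aligned)
40..42  g  (2B, 2-aligned)
42..43  d  (1B, 1-aligned)
43..44  -- padding (1B)
44..48  a  (4B, 4-aligned)
sizeof = 48, alignof = 4
— Info2 —
0..4  c  (4B, 4-aligned)
4..5  d  (1B, 1-aligned)
5..6  -- padding (1B)
6..8  g  (2B, 2-aligned)
8..10  e  (2B, 2-aligned)
10..12  -- padding (2B)
12..16  a  (4B, 4-aligned)
16..44  b  (28B, 4-aligned)
44..46  f  (2B, 2-aligned)
46..48  -- tail padding (2B)
sizeof = 48, alignof = 4
48 − 48 = 0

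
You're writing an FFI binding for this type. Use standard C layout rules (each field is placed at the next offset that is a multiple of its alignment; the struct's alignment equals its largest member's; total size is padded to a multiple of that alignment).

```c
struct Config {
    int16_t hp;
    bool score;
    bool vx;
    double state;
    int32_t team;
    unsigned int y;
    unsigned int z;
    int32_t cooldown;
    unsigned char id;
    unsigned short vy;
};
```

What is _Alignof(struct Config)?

8

member alignments: hp=2, score=1, vx=1, state=8, team=4, y=4, z=4, cooldown=4, id=1, vy=2
max = 8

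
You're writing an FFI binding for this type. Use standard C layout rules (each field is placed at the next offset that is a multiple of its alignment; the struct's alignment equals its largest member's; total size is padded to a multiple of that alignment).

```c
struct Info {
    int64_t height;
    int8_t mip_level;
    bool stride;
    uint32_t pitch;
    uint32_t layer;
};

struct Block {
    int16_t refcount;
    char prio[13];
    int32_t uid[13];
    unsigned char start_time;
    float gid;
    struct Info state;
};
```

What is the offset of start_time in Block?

68

Info: @0: height [8B, align 8] → 8; @8: mip_level [1B, align 1] → 9; @9: stride [1B, align 1] → 10; +2 pad (align 4); @12: pitch [4B, align 4] → 16; @16: layer [4B, align 4] → 20; +4 tail pad (align 8); size 24, align 8
@0: refcount [2B, align 2] → 2
@2: prio [13B, align 1] → 15
+1 pad (align 4)
@16: uid [52B, align 4] → 68
@68: start_time [1B, align 1] → 69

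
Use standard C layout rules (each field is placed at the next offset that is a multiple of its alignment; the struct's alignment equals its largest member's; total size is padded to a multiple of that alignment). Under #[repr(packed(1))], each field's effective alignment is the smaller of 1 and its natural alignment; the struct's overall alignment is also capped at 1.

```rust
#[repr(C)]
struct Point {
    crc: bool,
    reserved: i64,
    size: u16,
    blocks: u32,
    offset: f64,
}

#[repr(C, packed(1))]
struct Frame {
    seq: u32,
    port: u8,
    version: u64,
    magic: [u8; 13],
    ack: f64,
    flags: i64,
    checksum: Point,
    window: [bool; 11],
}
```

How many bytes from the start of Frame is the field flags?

Point: 0..1  crc  (1B, 1-aligned); 1..8  -- padding (7B); 8..16  reserved  (8B, 8-aligned); 16..18  size  (2B, 2-aligned); 18..20  -- padding (2B); 20..24  blocks  (4B, 4-aligned); 24..32  offset  (8B, 8-aligned); sizeof = 32, alignof = 8
0..4  seq  (4B, 1-aligned)
4..5  port  (1B, 1-aligned)
5..13  version  (8B, 1-aligned)
13..26  magic  (13B, 1-aligned)
26..34  ack  (8B, 1-aligned)
34..42  flags  (8B, 1-aligned)

34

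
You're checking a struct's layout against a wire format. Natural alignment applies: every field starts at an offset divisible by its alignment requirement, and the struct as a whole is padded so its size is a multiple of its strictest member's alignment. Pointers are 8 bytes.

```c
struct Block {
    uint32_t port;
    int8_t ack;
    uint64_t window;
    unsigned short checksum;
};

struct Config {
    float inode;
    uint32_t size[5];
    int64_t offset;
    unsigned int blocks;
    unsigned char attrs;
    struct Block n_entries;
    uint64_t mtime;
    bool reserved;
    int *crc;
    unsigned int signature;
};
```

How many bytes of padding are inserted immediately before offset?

Block: 0..4  port  (4B, 4-aligned); 4..5  ack  (1B, 1-aligned); 5..8  -- padding (3B); 8..16  window  (8B, 8-aligned); 16..18  checksum  (2B, 2-aligned); 18..24  -- tail padding (6B); sizeof = 24, alignof = 8
0..4  inode  (4B, 4-aligned)
4..24  size  (20B, 4-aligned)
24..32  offset  (8B, 8-aligned)

0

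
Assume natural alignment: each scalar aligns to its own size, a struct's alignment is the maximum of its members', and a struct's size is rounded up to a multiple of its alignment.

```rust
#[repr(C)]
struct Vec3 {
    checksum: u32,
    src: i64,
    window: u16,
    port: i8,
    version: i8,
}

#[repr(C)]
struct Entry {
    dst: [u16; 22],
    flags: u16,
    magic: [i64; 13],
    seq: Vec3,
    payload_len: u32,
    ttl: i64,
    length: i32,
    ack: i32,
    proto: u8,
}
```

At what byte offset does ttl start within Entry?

Vec3: checksum at 0 (size 4, align 4) → ends 4; pad 4 to align 8 for src; src at 8 (size 8, align 8) → ends 16; window at 16 (size 2, align 2) → ends 18; port at 18 (size 1, align 1) → ends 19; version at 19 (size 1, align 1) → ends 20; tail pad 4 to reach multiple of 8; total 24 bytes, alignment 8
dst at 0 (size 44, align 2) → ends 44
flags at 44 (size 2, align 2) → ends 46
pad 2 to align 8 for magic
magic at 48 (size 104, align 8) → ends 152
seq at 152 (size 24, align 8) → ends 176
payload_len at 176 (size 4, align 4) → ends 180
pad 4 to align 8 for ttl
ttl at 184 (size 8, align 8) → ends 192

184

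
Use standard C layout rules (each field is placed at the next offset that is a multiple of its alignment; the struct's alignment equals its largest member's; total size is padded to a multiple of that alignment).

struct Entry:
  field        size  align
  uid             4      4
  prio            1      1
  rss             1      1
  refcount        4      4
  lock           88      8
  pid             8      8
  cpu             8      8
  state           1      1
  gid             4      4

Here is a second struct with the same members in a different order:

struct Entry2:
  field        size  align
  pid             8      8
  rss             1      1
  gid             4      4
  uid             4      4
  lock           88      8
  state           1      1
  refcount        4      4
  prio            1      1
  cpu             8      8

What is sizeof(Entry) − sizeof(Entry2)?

@0: uid [4B, align 4] → 4
@4: prio [1B, align 1] → 5
@5: rss [1B, align 1] → 6
+2 pad (align 4)
@8: refcount [4B, align 4] → 12
+4 pad (align 8)
@16: lock [88B, align 8] → 104
@104: pid [8B, align 8] → 112
@112: cpu [8B, align 8] → 120
@120: state [1B, align 1] → 121
+3 pad (align 4)
@124: gid [4B, align 4] → 128
size 128, align 8
— Entry2 —
@0: pid [8B, align 8] → 8
@8: rss [1B, align 1] → 9
+3 pad (align 4)
@12: gid [4B, align 4] → 16
@16: uid [4B, align 4] → 20
+4 pad (align 8)
@24: lock [88B, align 8] → 112
@112: state [1B, align 1] → 113
+3 pad (align 4)
@116: refcount [4B, align 4] → 120
@120: prio [1B, align 1] → 121
+7 pad (align 8)
@128: cpu [8B, align 8] → 136
size 136, align 8
128 − 136 = -8

-8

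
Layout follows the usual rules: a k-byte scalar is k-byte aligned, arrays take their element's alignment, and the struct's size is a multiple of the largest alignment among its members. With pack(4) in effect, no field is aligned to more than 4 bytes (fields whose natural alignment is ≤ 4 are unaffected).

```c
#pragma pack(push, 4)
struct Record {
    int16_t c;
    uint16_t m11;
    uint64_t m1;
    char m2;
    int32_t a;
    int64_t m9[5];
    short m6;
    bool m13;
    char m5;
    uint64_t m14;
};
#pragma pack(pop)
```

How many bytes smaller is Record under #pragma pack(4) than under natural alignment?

natural layout:
  c at 0 (size 2, align 2) → ends 2
  m11 at 2 (size 2, align 2) → ends 4
  pad 4 to align 8 for m1
  m1 at 8 (size 8, align 8) → ends 16
  m2 at 16 (size 1, align 1) → ends 17
  pad 3 to align 4 for a
  a at 20 (size 4, align 4) → ends 24
  m9 at 24 (size 40, align 8) → ends 64
  m6 at 64 (size 2, align 2) → ends 66
  m13 at 66 (size 1, align 1) → ends 67
  m5 at 67 (size 1, align 1) → ends 68
  pad 4 to align 8 for m14
  m14 at 72 (size 8, align 8) → ends 80
  total 80 bytes, alignment 8
packed(4) layout:
  c at 0 (size 2, align 2) → ends 2
  m11 at 2 (size 2, align 2) → ends 4
  m1 at 4 (size 8, align 4) → ends 12
  m2 at 12 (size 1, align 1) → ends 13
  pad 3 to align 4 for a
  a at 16 (size 4, align 4) → ends 20
  m9 at 20 (size 40, align 4) → ends 60
  m6 at 60 (size 2, align 2) → ends 62
  m13 at 62 (size 1, align 1) → ends 63
  m5 at 63 (size 1, align 1) → ends 64
  m14 at 64 (size 8, align 4) → ends 72
  total 72 bytes, alignment 4
80 − 72 = 8

8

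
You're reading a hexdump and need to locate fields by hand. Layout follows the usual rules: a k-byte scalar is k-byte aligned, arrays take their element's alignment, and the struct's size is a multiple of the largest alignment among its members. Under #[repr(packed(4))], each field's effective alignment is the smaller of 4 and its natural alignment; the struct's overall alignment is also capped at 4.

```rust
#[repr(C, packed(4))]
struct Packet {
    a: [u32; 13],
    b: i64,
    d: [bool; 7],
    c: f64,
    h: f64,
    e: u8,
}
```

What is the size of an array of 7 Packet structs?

0..52  a  (52B, 4-aligned)
52..60  b  (8B, 4-aligned)
60..67  d  (7B, 1-aligned)
67..68  -- padding (1B)
68..76  c  (8B, 4-aligned)
76..84  h  (8B, 4-aligned)
84..85  e  (1B, 1-aligned)
85..88  -- tail padding (3B)
sizeof = 88, alignof = 4
array of 7: 7 × 88 = 616

616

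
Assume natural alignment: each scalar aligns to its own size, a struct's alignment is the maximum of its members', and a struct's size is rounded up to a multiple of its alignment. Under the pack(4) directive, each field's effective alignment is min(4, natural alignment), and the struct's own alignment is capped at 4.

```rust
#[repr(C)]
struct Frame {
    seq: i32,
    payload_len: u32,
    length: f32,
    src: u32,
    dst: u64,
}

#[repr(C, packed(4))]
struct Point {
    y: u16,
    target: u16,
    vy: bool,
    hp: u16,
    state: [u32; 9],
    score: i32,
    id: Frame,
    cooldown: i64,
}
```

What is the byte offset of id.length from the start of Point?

Frame: 0..4  seq  (4B, 4-aligned); 4..8  payload_len  (4B, 4-aligned); 8..12  length  (4B, 4-aligned); 12..16  src  (4B, 4-aligned); 16..24  dst  (8B, 8-aligned); sizeof = 24, alignof = 8
0..2  y  (2B, 2-aligned)
2..4  target  (2B, 2-aligned)
4..5  vy  (1B, 1-aligned)
5..6  -- padding (1B)
6..8  hp  (2B, 2-aligned)
8..44  state  (36B, 4-aligned)
44..48  score  (4B, 4-aligned)
48..72  id  (24B, 4-aligned)
within Frame: length at 8
48 + 8 = 56

56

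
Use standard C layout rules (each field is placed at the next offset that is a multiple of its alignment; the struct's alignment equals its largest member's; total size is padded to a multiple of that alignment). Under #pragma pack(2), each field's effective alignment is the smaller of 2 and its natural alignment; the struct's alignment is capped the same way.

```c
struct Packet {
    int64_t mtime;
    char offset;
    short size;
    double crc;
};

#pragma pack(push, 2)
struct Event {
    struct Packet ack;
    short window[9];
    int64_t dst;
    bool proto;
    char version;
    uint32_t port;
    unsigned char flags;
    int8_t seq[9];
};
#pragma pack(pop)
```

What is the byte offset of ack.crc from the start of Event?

Packet: @0: mtime [8B, align 8] → 8; @8: offset [1B, align 1] → 9; +1 pad (align 2); @10: size [2B, align 2] → 12; +4 pad (align 8); @16: crc [8B, align 8] → 24; size 24, align 8
@0: ack [24B, align 2] → 24
within Packet: crc at 16
0 + 16 = 16

16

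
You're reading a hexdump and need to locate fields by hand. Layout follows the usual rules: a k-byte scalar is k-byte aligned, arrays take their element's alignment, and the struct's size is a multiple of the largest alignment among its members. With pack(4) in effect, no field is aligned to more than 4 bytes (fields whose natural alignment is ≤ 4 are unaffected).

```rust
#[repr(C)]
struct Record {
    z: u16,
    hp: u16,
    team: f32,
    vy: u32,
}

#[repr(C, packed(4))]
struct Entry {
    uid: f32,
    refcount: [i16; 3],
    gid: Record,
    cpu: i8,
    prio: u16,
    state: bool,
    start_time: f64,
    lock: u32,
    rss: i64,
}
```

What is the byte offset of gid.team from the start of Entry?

16

Record: @0: z [2B, align 2] → 2; @2: hp [2B, align 2] → 4; @4: team [4B, align 4] → 8; @8: vy [4B, align 4] → 12; size 12, align 4
@0: uid [4B, align 4] → 4
@4: refcount [6B, align 2] → 10
+2 pad (align 4)
@12: gid [12B, align 4] → 24
within Record: team at 4
12 + 4 = 16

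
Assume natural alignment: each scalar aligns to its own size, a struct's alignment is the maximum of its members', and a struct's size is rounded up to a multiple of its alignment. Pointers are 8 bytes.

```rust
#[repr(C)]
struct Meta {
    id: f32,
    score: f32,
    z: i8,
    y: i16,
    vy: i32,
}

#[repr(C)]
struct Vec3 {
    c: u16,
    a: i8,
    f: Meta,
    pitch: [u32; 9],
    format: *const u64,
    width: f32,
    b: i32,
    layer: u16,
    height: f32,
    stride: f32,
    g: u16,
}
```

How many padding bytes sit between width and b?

Meta: 0..4  id  (4B, 4-aligned); 4..8  score  (4B, 4-aligned); 8..9  z  (1B, 1-aligned); 9..10  -- padding (1B); 10..12  y  (2B, 2-aligned); 12..16  vy  (4B, 4-aligned); sizeof = 16, alignof = 4
0..2  c  (2B, 2-aligned)
2..3  a  (1B, 1-aligned)
3..4  -- padding (1B)
4..20  f  (16B, 4-aligned)
20..56  pitch  (36B, 4-aligned)
56..64  format  (8B, 8-aligned)
64..68  width  (4B, 4-aligned)
68..72  b  (4B, 4-aligned)

0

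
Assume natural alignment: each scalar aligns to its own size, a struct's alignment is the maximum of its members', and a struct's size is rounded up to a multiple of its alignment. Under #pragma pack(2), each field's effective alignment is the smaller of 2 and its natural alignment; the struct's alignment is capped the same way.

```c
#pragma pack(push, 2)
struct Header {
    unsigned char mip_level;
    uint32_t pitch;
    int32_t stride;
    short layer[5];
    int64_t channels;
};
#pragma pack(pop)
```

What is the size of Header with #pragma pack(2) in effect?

0..1  mip_level  (1B, 1-aligned)
1..2  -- padding (1B)
2..6  pitch  (4B, 2-aligned)
6..10  stride  (4B, 2-aligned)
10..20  layer  (10B, 2-aligned)
20..28  channels  (8B, 2-aligned)
sizeof = 28, alignof = 2

28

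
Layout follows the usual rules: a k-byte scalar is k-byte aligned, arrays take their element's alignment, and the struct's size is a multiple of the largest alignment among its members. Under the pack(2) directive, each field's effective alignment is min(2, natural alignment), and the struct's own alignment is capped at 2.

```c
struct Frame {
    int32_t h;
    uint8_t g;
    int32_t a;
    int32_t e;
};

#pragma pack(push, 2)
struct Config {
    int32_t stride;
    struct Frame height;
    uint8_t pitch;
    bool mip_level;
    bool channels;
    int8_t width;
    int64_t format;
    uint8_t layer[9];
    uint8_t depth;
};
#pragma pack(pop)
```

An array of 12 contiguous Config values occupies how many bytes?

Frame: h at 0 (size 4, align 4) → ends 4; g at 4 (size 1, align 1) → ends 5; pad 3 to align 4 for a; a at 8 (size 4, align 4) → ends 12; e at 12 (size 4, align 4) → ends 16; total 16 bytes, alignment 4
stride at 0 (size 4, align 2) → ends 4
height at 4 (size 16, align 2) → ends 20
pitch at 20 (size 1, align 1) → ends 21
mip_level at 21 (size 1, align 1) → ends 22
channels at 22 (size 1, align 1) → ends 23
width at 23 (size 1, align 1) → ends 24
format at 24 (size 8, align 2) → ends 32
layer at 32 (size 9, align 1) → ends 41
depth at 41 (size 1, align 1) → ends 42
total 42 bytes, alignment 2
array of 12: 12 × 42 = 504

504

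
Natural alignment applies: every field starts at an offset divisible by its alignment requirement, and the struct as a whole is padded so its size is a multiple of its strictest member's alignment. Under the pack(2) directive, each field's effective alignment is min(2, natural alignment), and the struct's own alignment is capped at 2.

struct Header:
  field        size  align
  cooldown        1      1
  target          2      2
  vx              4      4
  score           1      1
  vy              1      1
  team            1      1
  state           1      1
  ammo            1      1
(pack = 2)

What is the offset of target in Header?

@0: cooldown [1B, align 1] → 1
+1 pad (align 2)
@2: target [2B, align 2] → 4

2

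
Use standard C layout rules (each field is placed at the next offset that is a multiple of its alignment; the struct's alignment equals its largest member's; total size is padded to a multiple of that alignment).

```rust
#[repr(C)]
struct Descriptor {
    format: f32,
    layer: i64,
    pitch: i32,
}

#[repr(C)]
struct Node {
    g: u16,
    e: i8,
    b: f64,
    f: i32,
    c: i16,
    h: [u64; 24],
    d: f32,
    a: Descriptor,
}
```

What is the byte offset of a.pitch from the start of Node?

Descriptor: 0..4  format  (4B, 4-aligned); 4..8  -- padding (4B); 8..16  layer  (8B, 8-aligned); 16..20  pitch  (4B, 4-aligned); 20..24  -- tail padding (4B); sizeof = 24, alignof = 8
0..2  g  (2B, 2-aligned)
2..3  e  (1B, 1-aligned)
3..8  -- padding (5B)
8..16  b  (8B, 8-aligned)
16..20  f  (4B, 4-aligned)
20..22  c  (2B, 2-aligned)
22..24  -- padding (2B)
24..216  h  (192B, 8-aligned)
216..220  d  (4B, 4-aligned)
220..224  -- padding (4B)
224..248  a  (24B, 8-aligned)
within Descriptor: pitch at 16
224 + 16 = 240

240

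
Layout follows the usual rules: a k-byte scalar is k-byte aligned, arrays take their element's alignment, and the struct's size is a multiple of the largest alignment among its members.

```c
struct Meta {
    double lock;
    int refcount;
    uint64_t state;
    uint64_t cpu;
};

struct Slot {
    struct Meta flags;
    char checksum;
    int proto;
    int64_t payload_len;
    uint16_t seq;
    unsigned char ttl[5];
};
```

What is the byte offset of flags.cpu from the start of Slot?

Meta: 0..8  lock  (8B, 8-aligned); 8..12  refcount  (4B, 4-aligned); 12..16  -- padding (4B); 16..24  state  (8B, 8-aligned); 24..32  cpu  (8B, 8-aligned); sizeof = 32, alignof = 8
0..32  flags  (32B, 8-aligned)
within Meta: cpu at 24
0 + 24 = 24

24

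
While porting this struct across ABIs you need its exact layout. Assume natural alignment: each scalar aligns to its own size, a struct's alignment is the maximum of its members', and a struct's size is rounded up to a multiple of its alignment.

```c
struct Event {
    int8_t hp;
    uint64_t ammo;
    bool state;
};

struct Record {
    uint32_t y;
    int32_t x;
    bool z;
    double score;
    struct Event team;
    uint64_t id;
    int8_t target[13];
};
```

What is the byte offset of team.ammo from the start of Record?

32

Event: @0: hp [1B, align 1] → 1; +7 pad (align 8); @8: ammo [8B, align 8] → 16; @16: state [1B, align 1] → 17; +7 tail pad (align 8); size 24, align 8
@0: y [4B, align 4] → 4
@4: x [4B, align 4] → 8
@8: z [1B, align 1] → 9
+7 pad (align 8)
@16: score [8B, align 8] → 24
@24: team [24B, align 8] → 48
within Event: ammo at 8
24 + 8 = 32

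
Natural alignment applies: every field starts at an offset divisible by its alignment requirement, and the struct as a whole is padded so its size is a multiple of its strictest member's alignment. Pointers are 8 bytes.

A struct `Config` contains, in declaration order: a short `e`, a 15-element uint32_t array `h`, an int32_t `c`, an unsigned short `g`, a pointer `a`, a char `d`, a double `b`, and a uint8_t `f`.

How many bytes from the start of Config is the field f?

@0: e [2B, align 2] → 2
+2 pad (align 4)
@4: h [60B, align 4] → 64
@64: c [4B, align 4] → 68
@68: g [2B, align 2] → 70
+2 pad (align 8)
@72: a [8B, align 8] → 80
@80: d [1B, align 1] → 81
+7 pad (align 8)
@88: b [8B, align 8] → 96
@96: f [1B, align 1] → 97

96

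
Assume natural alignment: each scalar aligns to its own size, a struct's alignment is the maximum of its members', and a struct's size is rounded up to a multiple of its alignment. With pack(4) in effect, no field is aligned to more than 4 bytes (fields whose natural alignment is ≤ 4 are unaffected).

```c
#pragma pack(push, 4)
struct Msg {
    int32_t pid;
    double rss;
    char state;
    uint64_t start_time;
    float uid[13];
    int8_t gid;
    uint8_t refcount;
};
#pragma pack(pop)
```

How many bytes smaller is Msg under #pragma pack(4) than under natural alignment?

8

natural layout:
  0..4  pid  (4B, 4-aligned)
  4..8  -- padding (4B)
  8..16  rss  (8B, 8-aligned)
  16..17  state  (1B, 1-aligned)
  17..24  -- padding (7B)
  24..32  start_time  (8B, 8-aligned)
  32..84  uid  (52B, 4-aligned)
  84..85  gid  (1B, 1-aligned)
  85..86  refcount  (1B, 1-aligned)
  86..88  -- tail padding (2B)
  sizeof = 88, alignof = 8
packed(4) layout:
  0..4  pid  (4B, 4-aligned)
  4..12  rss  (8B, 4-aligned)
  12..13  state  (1B, 1-aligned)
  13..16  -- padding (3B)
  16..24  start_time  (8B, 4-aligned)
  24..76  uid  (52B, 4-aligned)
  76..77  gid  (1B, 1-aligned)
  77..78  refcount  (1B, 1-aligned)
  78..80  -- tail padding (2B)
  sizeof = 80, alignof = 4
88 − 80 = 8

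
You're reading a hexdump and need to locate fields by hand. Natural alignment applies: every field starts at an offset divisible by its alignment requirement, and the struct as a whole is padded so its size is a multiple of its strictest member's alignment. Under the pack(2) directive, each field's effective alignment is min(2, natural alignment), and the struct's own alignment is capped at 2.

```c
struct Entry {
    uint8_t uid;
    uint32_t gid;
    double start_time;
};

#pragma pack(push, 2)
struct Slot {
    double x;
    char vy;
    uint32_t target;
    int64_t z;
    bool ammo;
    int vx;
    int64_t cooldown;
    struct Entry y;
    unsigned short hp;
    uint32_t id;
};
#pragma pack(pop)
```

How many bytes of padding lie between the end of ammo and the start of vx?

1

Entry: 0..1  uid  (1B, 1-aligned); 1..4  -- padding (3B); 4..8  gid  (4B, 4-aligned); 8..16  start_time  (8B, 8-aligned); sizeof = 16, alignof = 8
0..8  x  (8B, 2-aligned)
8..9  vy  (1B, 1-aligned)
9..10  -- padding (1B)
10..14  target  (4B, 2-aligned)
14..22  z  (8B, 2-aligned)
22..23  ammo  (1B, 1-aligned)
23..24  -- padding (1B)
24..28  vx  (4B, 2-aligned)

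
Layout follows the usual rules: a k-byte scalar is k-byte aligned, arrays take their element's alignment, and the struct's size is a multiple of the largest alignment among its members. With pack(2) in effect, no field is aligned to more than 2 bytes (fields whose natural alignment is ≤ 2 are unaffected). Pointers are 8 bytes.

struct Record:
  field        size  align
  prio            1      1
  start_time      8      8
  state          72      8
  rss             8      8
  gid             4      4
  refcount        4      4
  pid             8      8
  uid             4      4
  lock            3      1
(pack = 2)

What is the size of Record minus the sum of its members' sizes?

2

@0: prio [1B, align 1] → 1
+1 pad (align 2)
@2: start_time [8B, align 2] → 10
@10: state [72B, align 2] → 82
@82: rss [8B, align 2] → 90
@90: gid [4B, align 2] → 94
@94: refcount [4B, align 2] → 98
@98: pid [8B, align 2] → 106
@106: uid [4B, align 2] → 110
@110: lock [3B, align 1] → 113
+1 tail pad (align 2)
size 114, align 2
data bytes 112, size 114 → padding 2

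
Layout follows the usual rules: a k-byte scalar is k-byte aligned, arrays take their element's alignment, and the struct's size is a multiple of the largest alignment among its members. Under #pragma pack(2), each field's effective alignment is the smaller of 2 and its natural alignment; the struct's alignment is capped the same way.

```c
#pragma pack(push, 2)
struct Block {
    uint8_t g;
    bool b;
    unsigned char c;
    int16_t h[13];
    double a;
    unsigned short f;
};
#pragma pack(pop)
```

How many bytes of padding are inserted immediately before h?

1

0..1  g  (1B, 1-aligned)
1..2  b  (1B, 1-aligned)
2..3  c  (1B, 1-aligned)
3..4  -- padding (1B)
4..30  h  (26B, 2-aligned)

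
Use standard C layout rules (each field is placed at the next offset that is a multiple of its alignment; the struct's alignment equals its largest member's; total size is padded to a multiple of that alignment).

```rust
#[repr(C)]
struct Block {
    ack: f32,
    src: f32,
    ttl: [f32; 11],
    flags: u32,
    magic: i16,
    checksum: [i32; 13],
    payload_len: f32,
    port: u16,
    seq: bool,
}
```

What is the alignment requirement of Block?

member alignments: ack=4, src=4, ttl=4, flags=4, magic=2, checksum=4, payload_len=4, port=2, seq=1
max = 4

4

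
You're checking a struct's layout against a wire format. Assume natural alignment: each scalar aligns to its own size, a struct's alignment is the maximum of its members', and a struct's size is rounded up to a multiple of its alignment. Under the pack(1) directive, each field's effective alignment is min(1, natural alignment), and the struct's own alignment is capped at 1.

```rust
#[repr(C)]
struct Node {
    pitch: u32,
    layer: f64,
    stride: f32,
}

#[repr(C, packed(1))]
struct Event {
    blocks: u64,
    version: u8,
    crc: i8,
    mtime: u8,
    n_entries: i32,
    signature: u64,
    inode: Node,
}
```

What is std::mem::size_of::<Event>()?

Node: pitch at 0 (size 4, align 4) → ends 4; pad 4 to align 8 for layer; layer at 8 (size 8, align 8) → ends 16; stride at 16 (size 4, align 4) → ends 20; tail pad 4 to reach multiple of 8; total 24 bytes, alignment 8
blocks at 0 (size 8, align 1) → ends 8
version at 8 (size 1, align 1) → ends 9
crc at 9 (size 1, align 1) → ends 10
mtime at 10 (size 1, align 1) → ends 11
n_entries at 11 (size 4, align 1) → ends 15
signature at 15 (size 8, align 1) → ends 23
inode at 23 (size 24, align 1) → ends 47
total 47 bytes, alignment 1

47 bytes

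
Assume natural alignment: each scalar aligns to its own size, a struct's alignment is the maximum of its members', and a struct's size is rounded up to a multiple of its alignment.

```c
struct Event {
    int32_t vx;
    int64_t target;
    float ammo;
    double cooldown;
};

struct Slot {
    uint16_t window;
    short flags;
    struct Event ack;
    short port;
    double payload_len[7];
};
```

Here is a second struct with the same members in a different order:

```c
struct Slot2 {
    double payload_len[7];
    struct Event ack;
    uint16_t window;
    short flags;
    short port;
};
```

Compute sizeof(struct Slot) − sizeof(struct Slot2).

Event: vx at 0 (size 4, align 4) → ends 4; pad 4 to align 8 for target; target at 8 (size 8, align 8) → ends 16; ammo at 16 (size 4, align 4) → ends 20; pad 4 to align 8 for cooldown; cooldown at 24 (size 8, align 8) → ends 32; total 32 bytes, alignment 8
window at 0 (size 2, align 2) → ends 2
flags at 2 (size 2, align 2) → ends 4
pad 4 to align 8 for ack
ack at 8 (size 32, align 8) → ends 40
port at 40 (size 2, align 2) → ends 42
pad 6 to align 8 for payload_len
payload_len at 48 (size 56, align 8) → ends 104
total 104 bytes, alignment 8
— Slot2 —
payload_len at 0 (size 56, align 8) → ends 56
ack at 56 (size 32, align 8) → ends 88
window at 88 (size 2, align 2) → ends 90
flags at 90 (size 2, align 2) → ends 92
port at 92 (size 2, align 2) → ends 94
tail pad 2 to reach multiple of 8
total 96 bytes, alignment 8
104 − 96 = 8

8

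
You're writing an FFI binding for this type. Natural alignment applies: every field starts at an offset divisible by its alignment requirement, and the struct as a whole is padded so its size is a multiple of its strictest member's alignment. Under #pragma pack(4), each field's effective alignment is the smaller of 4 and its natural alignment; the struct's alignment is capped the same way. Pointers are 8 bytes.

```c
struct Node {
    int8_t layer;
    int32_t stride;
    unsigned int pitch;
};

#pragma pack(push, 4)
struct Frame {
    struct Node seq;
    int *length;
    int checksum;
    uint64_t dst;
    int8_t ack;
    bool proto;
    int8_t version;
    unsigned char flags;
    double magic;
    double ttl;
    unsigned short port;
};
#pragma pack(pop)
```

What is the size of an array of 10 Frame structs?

Node: @0: layer [1B, align 1] → 1; +3 pad (align 4); @4: stride [4B, align 4] → 8; @8: pitch [4B, align 4] → 12; size 12, align 4
@0: seq [12B, align 4] → 12
@12: length [8B, align 4] → 20
@20: checksum [4B, align 4] → 24
@24: dst [8B, align 4] → 32
@32: ack [1B, align 1] → 33
@33: proto [1B, align 1] → 34
@34: version [1B, align 1] → 35
@35: flags [1B, align 1] → 36
@36: magic [8B, align 4] → 44
@44: ttl [8B, align 4] → 52
@52: port [2B, align 2] → 54
+2 tail pad (align 4)
size 56, align 4
array of 10: 10 × 56 = 560

560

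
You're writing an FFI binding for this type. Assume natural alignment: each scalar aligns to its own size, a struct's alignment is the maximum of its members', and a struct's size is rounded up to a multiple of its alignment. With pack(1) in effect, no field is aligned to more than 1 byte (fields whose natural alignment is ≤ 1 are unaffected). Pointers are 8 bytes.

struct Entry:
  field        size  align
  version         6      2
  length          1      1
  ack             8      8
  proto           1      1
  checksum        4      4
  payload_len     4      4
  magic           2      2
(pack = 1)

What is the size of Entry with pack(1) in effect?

0..6  version  (6B, 1-aligned)
6..7  length  (1B, 1-aligned)
7..15  ack  (8B, 1-aligned)
15..16  proto  (1B, 1-aligned)
16..20  checksum  (4B, 1-aligned)
20..24  payload_len  (4B, 1-aligned)
24..26  magic  (2B, 1-aligned)
sizeof = 26, alignof = 1

26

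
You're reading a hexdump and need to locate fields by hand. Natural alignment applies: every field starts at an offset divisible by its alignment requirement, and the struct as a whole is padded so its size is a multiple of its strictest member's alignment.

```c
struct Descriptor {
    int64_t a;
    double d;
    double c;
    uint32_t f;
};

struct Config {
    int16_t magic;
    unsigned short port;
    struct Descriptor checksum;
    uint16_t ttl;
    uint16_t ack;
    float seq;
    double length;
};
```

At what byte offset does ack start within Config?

42

Descriptor: a at 0 (size 8, align 8) → ends 8; d at 8 (size 8, align 8) → ends 16; c at 16 (size 8, align 8) → ends 24; f at 24 (size 4, align 4) → ends 28; tail pad 4 to reach multiple of 8; total 32 bytes, alignment 8
magic at 0 (size 2, align 2) → ends 2
port at 2 (size 2, align 2) → ends 4
pad 4 to align 8 for checksum
checksum at 8 (size 32, align 8) → ends 40
ttl at 40 (size 2, align 2) → ends 42
ack at 42 (size 2, align 2) → ends 44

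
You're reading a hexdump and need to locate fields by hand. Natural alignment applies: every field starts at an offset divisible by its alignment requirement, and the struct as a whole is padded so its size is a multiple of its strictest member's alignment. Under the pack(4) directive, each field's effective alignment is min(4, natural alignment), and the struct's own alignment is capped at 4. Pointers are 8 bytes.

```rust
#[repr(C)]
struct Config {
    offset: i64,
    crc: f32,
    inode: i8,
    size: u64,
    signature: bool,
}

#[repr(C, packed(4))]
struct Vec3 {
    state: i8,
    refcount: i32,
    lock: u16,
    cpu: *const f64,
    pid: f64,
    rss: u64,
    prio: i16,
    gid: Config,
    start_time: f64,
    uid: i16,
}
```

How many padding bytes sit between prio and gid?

Config: offset at 0 (size 8, align 8) → ends 8; crc at 8 (size 4, align 4) → ends 12; inode at 12 (size 1, align 1) → ends 13; pad 3 to align 8 for size; size at 16 (size 8, align 8) → ends 24; signature at 24 (size 1, align 1) → ends 25; tail pad 7 to reach multiple of 8; total 32 bytes, alignment 8
state at 0 (size 1, align 1) → ends 1
pad 3 to align 4 for refcount
refcount at 4 (size 4, align 4) → ends 8
lock at 8 (size 2, align 2) → ends 10
pad 2 to align 4 for cpu
cpu at 12 (size 8, align 4) → ends 20
pid at 20 (size 8, align 4) → ends 28
rss at 28 (size 8, align 4) → ends 36
prio at 36 (size 2, align 2) → ends 38
pad 2 to align 4 for gid
gid at 40 (size 32, align 4) → ends 72

2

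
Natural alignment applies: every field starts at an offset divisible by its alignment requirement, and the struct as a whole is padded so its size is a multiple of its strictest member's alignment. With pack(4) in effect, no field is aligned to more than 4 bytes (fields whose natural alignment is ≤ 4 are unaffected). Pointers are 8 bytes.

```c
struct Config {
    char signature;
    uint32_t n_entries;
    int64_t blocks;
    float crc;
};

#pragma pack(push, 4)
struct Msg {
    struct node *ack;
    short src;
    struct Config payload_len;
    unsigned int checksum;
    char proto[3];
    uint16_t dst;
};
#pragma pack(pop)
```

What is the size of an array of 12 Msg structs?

576

Config: 0..1  signature  (1B, 1-aligned); 1..4  -- padding (3B); 4..8  n_entries  (4B, 4-aligned); 8..16  blocks  (8B, 8-aligned); 16..20  crc  (4B, 4-aligned); 20..24  -- tail padding (4B); sizeof = 24, alignof = 8
0..8  ack  (8B, 4-aligned)
8..10  src  (2B, 2-aligned)
10..12  -- padding (2B)
12..36  payload_len  (24B, 4-aligned)
36..40  checksum  (4B, 4-aligned)
40..43  proto  (3B, 1-aligned)
43..44  -- padding (1B)
44..46  dst  (2B, 2-aligned)
46..48  -- tail padding (2B)
sizeof = 48, alignof = 4
array of 12: 12 × 48 = 576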